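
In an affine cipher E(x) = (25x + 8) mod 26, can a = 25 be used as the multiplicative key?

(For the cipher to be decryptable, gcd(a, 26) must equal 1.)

Step 1: Compute gcd(25, 26).
Step 2: gcd(25, 26) = 1.
Since gcd = 1, 25 is coprime with 26, so it is a valid key.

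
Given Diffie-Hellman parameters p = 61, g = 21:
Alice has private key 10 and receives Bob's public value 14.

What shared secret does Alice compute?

Step 1: s = B^a mod p = 14^10 mod 61.
  14^1 mod 61 = 14
  14^2 mod 61 = (14 * 14) mod 61 = 13
  14^3 mod 61 = (13 * 14) mod 61 = 60
  14^4 mod 61 = (60 * 14) mod 61 = 47
  14^5 mod 61 = (47 * 14) mod 61 = 48
  14^6 mod 61 = (48 * 14) mod 61 = 1
  14^7 mod 61 = (1 * 14) mod 61 = 14
  14^8 mod 61 = (14 * 14) mod 61 = 13
  14^9 mod 61 = (13 * 14) mod 61 = 60
  14^10 mod 61 = (60 * 14) mod 61 = 47
Result: shared secret = 47.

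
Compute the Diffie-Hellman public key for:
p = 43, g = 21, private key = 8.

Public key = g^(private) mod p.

Step 1: A = g^a mod p = 21^8 mod 43.
  21^1 mod 43 = 21
  21^2 mod 43 = (21 * 21) mod 43 = 11
  21^3 mod 43 = (11 * 21) mod 43 = 16
  21^4 mod 43 = (16 * 21) mod 43 = 35
  21^5 mod 43 = (35 * 21) mod 43 = 4
  21^6 mod 43 = (4 * 21) mod 43 = 41
  21^7 mod 43 = (41 * 21) mod 43 = 1
  21^8 mod 43 = (1 * 21) mod 43 = 21
Result: A = 21.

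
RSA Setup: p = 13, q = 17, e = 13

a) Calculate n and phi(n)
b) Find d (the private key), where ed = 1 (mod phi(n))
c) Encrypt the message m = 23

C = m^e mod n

Step 1: n = 13 * 17 = 221.
Step 2: phi(n) = (13-1)(17-1) = 12 * 16 = 192.
Step 3: Find d = 13^(-1) mod 192 = 133.
  Verify: 13 * 133 = 1729 = 1 (mod 192).
Step 4: C = 23^13 mod 221 = 10.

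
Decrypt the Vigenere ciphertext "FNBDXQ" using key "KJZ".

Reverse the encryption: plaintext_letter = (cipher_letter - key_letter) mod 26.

Step 1: Extend key: KJZKJZ
Step 2: Decrypt each letter (c - k) mod 26:
  F(5) - K(10) = (5-10) mod 26 = 21 = V
  N(13) - J(9) = (13-9) mod 26 = 4 = E
  B(1) - Z(25) = (1-25) mod 26 = 2 = C
  D(3) - K(10) = (3-10) mod 26 = 19 = T
  X(23) - J(9) = (23-9) mod 26 = 14 = O
  Q(16) - Z(25) = (16-25) mod 26 = 17 = R
Plaintext: VECTOR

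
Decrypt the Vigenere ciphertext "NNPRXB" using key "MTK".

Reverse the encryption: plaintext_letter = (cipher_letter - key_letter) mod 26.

Step 1: Extend key: MTKMTK
Step 2: Decrypt each letter (c - k) mod 26:
  N(13) - M(12) = (13-12) mod 26 = 1 = B
  N(13) - T(19) = (13-19) mod 26 = 20 = U
  P(15) - K(10) = (15-10) mod 26 = 5 = F
  R(17) - M(12) = (17-12) mod 26 = 5 = F
  X(23) - T(19) = (23-19) mod 26 = 4 = E
  B(1) - K(10) = (1-10) mod 26 = 17 = R
Plaintext: BUFFER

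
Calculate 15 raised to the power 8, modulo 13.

Step 1: Compute 15^8 mod 13 step by step, reducing modulo 13 at each step.
  15^1 mod 13 = 2
  15^2 mod 13 = (2 * 15) mod 13 = 4
  15^3 mod 13 = (4 * 15) mod 13 = 8
  15^4 mod 13 = (8 * 15) mod 13 = 3
  15^5 mod 13 = (3 * 15) mod 13 = 6
  15^6 mod 13 = (6 * 15) mod 13 = 12
  15^7 mod 13 = (12 * 15) mod 13 = 11
  15^8 mod 13 = (11 * 15) mod 13 = 9
Step 2: Result = 9.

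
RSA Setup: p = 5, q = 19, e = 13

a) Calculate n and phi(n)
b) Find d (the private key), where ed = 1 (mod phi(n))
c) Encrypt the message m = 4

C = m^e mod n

Step 1: n = 5 * 19 = 95.
Step 2: phi(n) = (5-1)(19-1) = 4 * 18 = 72.
Step 3: Find d = 13^(-1) mod 72 = 61.
  Verify: 13 * 61 = 793 = 1 (mod 72).
Step 4: C = 4^13 mod 95 = 9.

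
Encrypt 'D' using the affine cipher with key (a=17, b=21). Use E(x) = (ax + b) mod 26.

Step 1: Convert 'D' to number: x = 3.
Step 2: E(3) = (17 * 3 + 21) mod 26 = 72 mod 26 = 20.
Step 3: Convert 20 back to letter: U.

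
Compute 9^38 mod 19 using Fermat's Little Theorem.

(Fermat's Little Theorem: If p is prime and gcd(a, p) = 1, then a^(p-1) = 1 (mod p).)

Step 1: Since 19 is prime, by Fermat's Little Theorem: 9^18 = 1 (mod 19).
Step 2: Reduce exponent: 38 mod 18 = 2.
Step 3: So 9^38 = 9^2 (mod 19).
Step 4: 9^2 mod 19 = 5.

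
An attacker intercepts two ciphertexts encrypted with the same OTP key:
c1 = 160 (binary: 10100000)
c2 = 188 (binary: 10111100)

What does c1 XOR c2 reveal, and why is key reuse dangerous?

Step 1: c1 XOR c2 = (m1 XOR k) XOR (m2 XOR k).
Step 2: By XOR associativity/commutativity: = m1 XOR m2 XOR k XOR k = m1 XOR m2.
Step 3: 10100000 XOR 10111100 = 00011100 = 28.
Step 4: The key cancels out! An attacker learns m1 XOR m2 = 28, revealing the relationship between plaintexts.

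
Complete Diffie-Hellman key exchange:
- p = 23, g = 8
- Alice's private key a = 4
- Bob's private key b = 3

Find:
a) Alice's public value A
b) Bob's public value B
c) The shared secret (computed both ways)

Step 1: A = g^a mod p = 8^4 mod 23 = 2.
Step 2: B = g^b mod p = 8^3 mod 23 = 6.
Step 3: Alice computes s = B^a mod p = 6^4 mod 23 = 8.
Step 4: Bob computes s = A^b mod p = 2^3 mod 23 = 8.
Both sides agree: shared secret = 8.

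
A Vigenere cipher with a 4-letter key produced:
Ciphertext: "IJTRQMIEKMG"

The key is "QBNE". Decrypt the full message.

Step 1: Key 'QBNE' has length 4. Extended key: QBNEQBNEQBN
Step 2: Decrypt each position:
  I(8) - Q(16) = 18 = S
  J(9) - B(1) = 8 = I
  T(19) - N(13) = 6 = G
  R(17) - E(4) = 13 = N
  Q(16) - Q(16) = 0 = A
  M(12) - B(1) = 11 = L
  I(8) - N(13) = 21 = V
  E(4) - E(4) = 0 = A
  K(10) - Q(16) = 20 = U
  M(12) - B(1) = 11 = L
  G(6) - N(13) = 19 = T
Plaintext: SIGNALVAULT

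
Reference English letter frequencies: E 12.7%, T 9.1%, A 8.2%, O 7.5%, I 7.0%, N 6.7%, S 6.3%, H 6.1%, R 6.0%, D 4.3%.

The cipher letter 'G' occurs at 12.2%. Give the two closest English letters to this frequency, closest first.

Step 1: Observed frequency of 'G' is 12.2%.
Step 2: Compute distances to each reference frequency and sort:
  E (12.7%): difference = 0.5% <-- BEST
  T (9.1%): difference = 3.1% <-- RUNNER-UP
  A (8.2%): difference = 4.0%
  O (7.5%): difference = 4.7%
  I (7.0%): difference = 5.2%
Step 3: Most likely is 'E' (12.7%, diff 0.5%); second most likely is 'T' (9.1%, diff 3.1%).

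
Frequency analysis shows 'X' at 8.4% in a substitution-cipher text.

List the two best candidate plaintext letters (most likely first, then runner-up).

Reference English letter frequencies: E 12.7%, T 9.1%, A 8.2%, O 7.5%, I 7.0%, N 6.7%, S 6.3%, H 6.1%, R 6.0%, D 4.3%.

Step 1: Observed frequency of 'X' is 8.4%.
Step 2: Compute distances to each reference frequency and sort:
  A (8.2%): difference = 0.2% <-- BEST
  T (9.1%): difference = 0.7% <-- RUNNER-UP
  O (7.5%): difference = 0.9%
  I (7.0%): difference = 1.4%
  N (6.7%): difference = 1.7%
Step 3: Most likely is 'A' (8.2%, diff 0.2%); second most likely is 'T' (9.1%, diff 0.7%).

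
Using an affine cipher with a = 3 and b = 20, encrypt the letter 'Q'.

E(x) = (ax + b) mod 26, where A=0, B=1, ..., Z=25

Step 1: Convert 'Q' to number: x = 16.
Step 2: E(16) = (3 * 16 + 20) mod 26 = 68 mod 26 = 16.
Step 3: Convert 16 back to letter: Q.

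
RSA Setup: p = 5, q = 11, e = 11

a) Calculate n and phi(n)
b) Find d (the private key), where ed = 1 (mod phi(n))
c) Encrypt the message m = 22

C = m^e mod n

Step 1: n = 5 * 11 = 55.
Step 2: phi(n) = (5-1)(11-1) = 4 * 10 = 40.
Step 3: Find d = 11^(-1) mod 40 = 11.
  Verify: 11 * 11 = 121 = 1 (mod 40).
Step 4: C = 22^11 mod 55 = 33.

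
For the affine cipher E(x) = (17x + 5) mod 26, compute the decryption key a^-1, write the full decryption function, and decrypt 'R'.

Step 1: Find a^-1, the modular inverse of 17 mod 26.
Step 2: We need 17 * a^-1 = 1 (mod 26).
Step 3: 17 * 23 = 391 = 15 * 26 + 1, so a^-1 = 23.
Step 4: D(y) = 23(y - 5) mod 26.
Step 5: Apply to 'R' (y = 17): D(17) = 23 * (17 - 5) mod 26 = 23 * 12 mod 26 = 16 -> 'Q'.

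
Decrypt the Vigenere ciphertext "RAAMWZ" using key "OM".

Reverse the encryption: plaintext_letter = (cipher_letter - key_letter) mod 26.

Step 1: Extend key: OMOMOM
Step 2: Decrypt each letter (c - k) mod 26:
  R(17) - O(14) = (17-14) mod 26 = 3 = D
  A(0) - M(12) = (0-12) mod 26 = 14 = O
  A(0) - O(14) = (0-14) mod 26 = 12 = M
  M(12) - M(12) = (12-12) mod 26 = 0 = A
  W(22) - O(14) = (22-14) mod 26 = 8 = I
  Z(25) - M(12) = (25-12) mod 26 = 13 = N
Plaintext: DOMAIN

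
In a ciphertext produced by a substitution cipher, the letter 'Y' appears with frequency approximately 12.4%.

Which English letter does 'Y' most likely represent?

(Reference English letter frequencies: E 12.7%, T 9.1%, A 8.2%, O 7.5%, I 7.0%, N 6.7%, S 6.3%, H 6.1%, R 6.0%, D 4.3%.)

Step 1: The observed frequency is 12.4%.
Step 2: Compare with English frequencies:
  E: 12.7% (difference: 0.3%) <-- closest
  T: 9.1% (difference: 3.3%)
  A: 8.2% (difference: 4.2%)
  O: 7.5% (difference: 4.9%)
  I: 7.0% (difference: 5.4%)
  N: 6.7% (difference: 5.7%)
  S: 6.3% (difference: 6.1%)
  H: 6.1% (difference: 6.3%)
  R: 6.0% (difference: 6.4%)
  D: 4.3% (difference: 8.1%)
Step 3: 'Y' most likely represents 'E' (frequency 12.7%).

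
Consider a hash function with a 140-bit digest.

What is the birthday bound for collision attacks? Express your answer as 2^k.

Step 1: The birthday paradox gives collision probability ~50% after sqrt(2^n) = 2^(n/2) hashes.
Step 2: For 140-bit output: 2^(140/2) = 2^70.
Step 3: Approximately 2^70 hash computations needed.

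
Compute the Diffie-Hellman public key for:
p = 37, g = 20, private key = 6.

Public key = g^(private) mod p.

Step 1: A = g^a mod p = 20^6 mod 37.
  20^1 mod 37 = 20
  20^2 mod 37 = (20 * 20) mod 37 = 30
  20^3 mod 37 = (30 * 20) mod 37 = 8
  20^4 mod 37 = (8 * 20) mod 37 = 12
  20^5 mod 37 = (12 * 20) mod 37 = 18
  20^6 mod 37 = (18 * 20) mod 37 = 27
Result: A = 27.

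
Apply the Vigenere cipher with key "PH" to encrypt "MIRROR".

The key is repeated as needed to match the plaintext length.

Step 1: Repeat key to match plaintext length:
  Plaintext: MIRROR
  Key:       PHPHPH
Step 2: Encrypt each letter:
  M(12) + P(15) = (12+15) mod 26 = 1 = B
  I(8) + H(7) = (8+7) mod 26 = 15 = P
  R(17) + P(15) = (17+15) mod 26 = 6 = G
  R(17) + H(7) = (17+7) mod 26 = 24 = Y
  O(14) + P(15) = (14+15) mod 26 = 3 = D
  R(17) + H(7) = (17+7) mod 26 = 24 = Y
Ciphertext: BPGYDY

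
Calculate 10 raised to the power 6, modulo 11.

Step 1: Compute 10^6 mod 11 step by step, reducing modulo 11 at each step.
  10^1 mod 11 = 10
  10^2 mod 11 = (10 * 10) mod 11 = 1
  10^3 mod 11 = (1 * 10) mod 11 = 10
  10^4 mod 11 = (10 * 10) mod 11 = 1
  10^5 mod 11 = (1 * 10) mod 11 = 10
  10^6 mod 11 = (10 * 10) mod 11 = 1
Step 2: Result = 1.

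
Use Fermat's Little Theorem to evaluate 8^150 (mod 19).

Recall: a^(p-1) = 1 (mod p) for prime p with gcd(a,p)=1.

Step 1: Since 19 is prime, by Fermat's Little Theorem: 8^18 = 1 (mod 19).
Step 2: Reduce exponent: 150 mod 18 = 6.
Step 3: So 8^150 = 8^6 (mod 19).
Step 4: 8^6 mod 19 = 1.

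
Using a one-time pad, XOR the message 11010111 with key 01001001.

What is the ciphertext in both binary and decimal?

Step 1: Write out the XOR operation bit by bit:
  Message: 11010111
  Key:     01001001
  XOR:     10011110
Step 2: Convert to decimal: 10011110 = 158.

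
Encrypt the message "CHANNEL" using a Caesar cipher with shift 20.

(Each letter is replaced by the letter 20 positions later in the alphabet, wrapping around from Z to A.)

Step 1: For each letter, shift forward by 20 positions (mod 26).
  C (position 2) -> position (2+20) mod 26 = 22 -> W
  H (position 7) -> position (7+20) mod 26 = 1 -> B
  A (position 0) -> position (0+20) mod 26 = 20 -> U
  N (position 13) -> position (13+20) mod 26 = 7 -> H
  N (position 13) -> position (13+20) mod 26 = 7 -> H
  E (position 4) -> position (4+20) mod 26 = 24 -> Y
  L (position 11) -> position (11+20) mod 26 = 5 -> F
Result: WBUHHYF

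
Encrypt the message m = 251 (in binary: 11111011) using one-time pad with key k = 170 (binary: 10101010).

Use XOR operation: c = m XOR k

Step 1: Write out the XOR operation bit by bit:
  Message: 11111011
  Key:     10101010
  XOR:     01010001
Step 2: Convert to decimal: 01010001 = 81.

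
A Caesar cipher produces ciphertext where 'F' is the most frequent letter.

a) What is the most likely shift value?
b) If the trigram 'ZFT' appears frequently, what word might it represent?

Step 1: In English, 'E' is the most frequent letter (12.7%).
Step 2: The most frequent ciphertext letter is 'F' (position 5).
Step 3: Shift = (5 - 4) mod 26 = 1.
Step 4: Decrypt 'ZFT' by shifting back 1:
  Z -> Y
  F -> E
  T -> S
Step 5: 'ZFT' decrypts to 'YES'.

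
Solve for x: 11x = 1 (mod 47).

Step 1: We need x such that 11 * x = 1 (mod 47).
Step 2: Using the extended Euclidean algorithm or trial:
  11 * 30 = 330 = 7 * 47 + 1.
Step 3: Since 330 mod 47 = 1, the inverse is x = 30.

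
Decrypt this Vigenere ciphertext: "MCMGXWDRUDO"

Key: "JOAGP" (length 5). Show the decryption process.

Step 1: Key 'JOAGP' has length 5. Extended key: JOAGPJOAGPJ
Step 2: Decrypt each position:
  M(12) - J(9) = 3 = D
  C(2) - O(14) = 14 = O
  M(12) - A(0) = 12 = M
  G(6) - G(6) = 0 = A
  X(23) - P(15) = 8 = I
  W(22) - J(9) = 13 = N
  D(3) - O(14) = 15 = P
  R(17) - A(0) = 17 = R
  U(20) - G(6) = 14 = O
  D(3) - P(15) = 14 = O
  O(14) - J(9) = 5 = F
Plaintext: DOMAINPROOF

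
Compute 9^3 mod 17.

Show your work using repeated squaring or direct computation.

Step 1: Compute 9^3 mod 17 step by step, reducing modulo 17 at each step.
  9^1 mod 17 = 9
  9^2 mod 17 = (9 * 9) mod 17 = 13
  9^3 mod 17 = (13 * 9) mod 17 = 15
Step 2: Result = 15.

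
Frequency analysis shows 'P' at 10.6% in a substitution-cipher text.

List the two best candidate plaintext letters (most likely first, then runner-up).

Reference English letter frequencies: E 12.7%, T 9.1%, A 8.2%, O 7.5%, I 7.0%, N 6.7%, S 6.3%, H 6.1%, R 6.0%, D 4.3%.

Step 1: Observed frequency of 'P' is 10.6%.
Step 2: Compute distances to each reference frequency and sort:
  T (9.1%): difference = 1.5% <-- BEST
  E (12.7%): difference = 2.1% <-- RUNNER-UP
  A (8.2%): difference = 2.4%
  O (7.5%): difference = 3.1%
  I (7.0%): difference = 3.6%
Step 3: Most likely is 'T' (9.1%, diff 1.5%); second most likely is 'E' (12.7%, diff 2.1%).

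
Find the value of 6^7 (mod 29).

Step 1: Compute 6^7 mod 29 step by step, reducing modulo 29 at each step.
  6^1 mod 29 = 6
  6^2 mod 29 = (6 * 6) mod 29 = 7
  6^3 mod 29 = (7 * 6) mod 29 = 13
  6^4 mod 29 = (13 * 6) mod 29 = 20
  6^5 mod 29 = (20 * 6) mod 29 = 4
  6^6 mod 29 = (4 * 6) mod 29 = 24
  6^7 mod 29 = (24 * 6) mod 29 = 28
Step 2: Result = 28.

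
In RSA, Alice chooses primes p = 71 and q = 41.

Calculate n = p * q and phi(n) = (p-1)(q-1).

Step 1: n = p * q = 71 * 41 = 2911.
Step 2: phi(n) = (p-1)(q-1) = 70 * 40 = 2800.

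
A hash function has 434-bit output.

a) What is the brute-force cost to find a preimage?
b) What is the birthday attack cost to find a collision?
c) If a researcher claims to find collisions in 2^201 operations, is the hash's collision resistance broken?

Step 1: Preimage resistance requires brute-force of 2^434 operations.
Step 2: Collision resistance (birthday bound) = 2^(434/2) = 2^217.
Step 3: The claimed attack costs 2^201 operations.
Step 4: Since 2^201 < 2^217, the claimed attack beats the generic birthday bound, so collision resistance is broken.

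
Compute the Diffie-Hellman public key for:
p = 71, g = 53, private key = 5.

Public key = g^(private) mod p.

Step 1: A = g^a mod p = 53^5 mod 71.
  53^1 mod 71 = 53
  53^2 mod 71 = (53 * 53) mod 71 = 40
  53^3 mod 71 = (40 * 53) mod 71 = 61
  53^4 mod 71 = (61 * 53) mod 71 = 38
  53^5 mod 71 = (38 * 53) mod 71 = 26
Result: A = 26.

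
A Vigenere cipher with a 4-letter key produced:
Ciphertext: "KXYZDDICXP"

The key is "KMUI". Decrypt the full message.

Step 1: Key 'KMUI' has length 4. Extended key: KMUIKMUIKM
Step 2: Decrypt each position:
  K(10) - K(10) = 0 = A
  X(23) - M(12) = 11 = L
  Y(24) - U(20) = 4 = E
  Z(25) - I(8) = 17 = R
  D(3) - K(10) = 19 = T
  D(3) - M(12) = 17 = R
  I(8) - U(20) = 14 = O
  C(2) - I(8) = 20 = U
  X(23) - K(10) = 13 = N
  P(15) - M(12) = 3 = D
Plaintext: ALERTROUND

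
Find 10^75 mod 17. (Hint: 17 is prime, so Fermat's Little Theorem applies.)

Step 1: Since 17 is prime, by Fermat's Little Theorem: 10^16 = 1 (mod 17).
Step 2: Reduce exponent: 75 mod 16 = 11.
Step 3: So 10^75 = 10^11 (mod 17).
Step 4: 10^11 mod 17 = 3.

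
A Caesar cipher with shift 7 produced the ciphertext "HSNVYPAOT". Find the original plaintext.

Step 1: Reverse the shift by subtracting 7 from each letter position.
  H (position 7) -> position (7-7) mod 26 = 0 -> A
  S (position 18) -> position (18-7) mod 26 = 11 -> L
  N (position 13) -> position (13-7) mod 26 = 6 -> G
  V (position 21) -> position (21-7) mod 26 = 14 -> O
  Y (position 24) -> position (24-7) mod 26 = 17 -> R
  P (position 15) -> position (15-7) mod 26 = 8 -> I
  A (position 0) -> position (0-7) mod 26 = 19 -> T
  O (position 14) -> position (14-7) mod 26 = 7 -> H
  T (position 19) -> position (19-7) mod 26 = 12 -> M
Decrypted message: ALGORITHM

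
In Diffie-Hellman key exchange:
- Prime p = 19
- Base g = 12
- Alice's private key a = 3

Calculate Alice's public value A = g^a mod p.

Step 1: A = g^a mod p = 12^3 mod 19.
  12^1 mod 19 = 12
  12^2 mod 19 = (12 * 12) mod 19 = 11
  12^3 mod 19 = (11 * 12) mod 19 = 18
Result: A = 18.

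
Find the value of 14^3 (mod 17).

Step 1: Compute 14^3 mod 17 step by step, reducing modulo 17 at each step.
  14^1 mod 17 = 14
  14^2 mod 17 = (14 * 14) mod 17 = 9
  14^3 mod 17 = (9 * 14) mod 17 = 7
Step 2: Result = 7.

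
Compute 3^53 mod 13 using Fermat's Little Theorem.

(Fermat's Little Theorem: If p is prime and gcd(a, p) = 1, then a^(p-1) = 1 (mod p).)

Step 1: Since 13 is prime, by Fermat's Little Theorem: 3^12 = 1 (mod 13).
Step 2: Reduce exponent: 53 mod 12 = 5.
Step 3: So 3^53 = 3^5 (mod 13).
Step 4: 3^5 mod 13 = 9.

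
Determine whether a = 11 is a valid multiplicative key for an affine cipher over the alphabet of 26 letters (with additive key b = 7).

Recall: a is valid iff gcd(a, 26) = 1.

Step 1: Compute gcd(11, 26).
Step 2: gcd(11, 26) = 1.
Since gcd = 1, 11 is coprime with 26, so it is a valid key.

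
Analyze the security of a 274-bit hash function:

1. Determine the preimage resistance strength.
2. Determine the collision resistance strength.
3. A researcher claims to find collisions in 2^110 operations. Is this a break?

Step 1: Preimage resistance requires brute-force of 2^274 operations.
Step 2: Collision resistance (birthday bound) = 2^(274/2) = 2^137.
Step 3: The claimed attack costs 2^110 operations.
Step 4: Since 2^110 < 2^137, the claimed attack beats the generic birthday bound, so collision resistance is broken.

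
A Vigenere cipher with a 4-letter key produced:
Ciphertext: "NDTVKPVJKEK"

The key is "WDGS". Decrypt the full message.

Step 1: Key 'WDGS' has length 4. Extended key: WDGSWDGSWDG
Step 2: Decrypt each position:
  N(13) - W(22) = 17 = R
  D(3) - D(3) = 0 = A
  T(19) - G(6) = 13 = N
  V(21) - S(18) = 3 = D
  K(10) - W(22) = 14 = O
  P(15) - D(3) = 12 = M
  V(21) - G(6) = 15 = P
  J(9) - S(18) = 17 = R
  K(10) - W(22) = 14 = O
  E(4) - D(3) = 1 = B
  K(10) - G(6) = 4 = E
Plaintext: RANDOMPROBE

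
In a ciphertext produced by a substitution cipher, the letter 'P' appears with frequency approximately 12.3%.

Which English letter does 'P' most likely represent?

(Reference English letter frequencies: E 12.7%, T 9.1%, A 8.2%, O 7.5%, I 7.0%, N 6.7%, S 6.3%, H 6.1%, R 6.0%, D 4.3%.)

Step 1: The observed frequency is 12.3%.
Step 2: Compare with English frequencies:
  E: 12.7% (difference: 0.4%) <-- closest
  T: 9.1% (difference: 3.2%)
  A: 8.2% (difference: 4.1%)
  O: 7.5% (difference: 4.8%)
  I: 7.0% (difference: 5.3%)
  N: 6.7% (difference: 5.6%)
  S: 6.3% (difference: 6.0%)
  H: 6.1% (difference: 6.2%)
  R: 6.0% (difference: 6.3%)
  D: 4.3% (difference: 8.0%)
Step 3: 'P' most likely represents 'E' (frequency 12.7%).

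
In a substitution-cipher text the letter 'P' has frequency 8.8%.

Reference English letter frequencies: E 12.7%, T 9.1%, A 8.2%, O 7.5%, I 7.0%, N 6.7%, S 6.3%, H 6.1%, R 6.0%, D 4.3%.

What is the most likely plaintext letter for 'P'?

Step 1: The observed frequency is 8.8%.
Step 2: Compare with English frequencies:
  E: 12.7% (difference: 3.9%)
  T: 9.1% (difference: 0.3%) <-- closest
  A: 8.2% (difference: 0.6%)
  O: 7.5% (difference: 1.3%)
  I: 7.0% (difference: 1.8%)
  N: 6.7% (difference: 2.1%)
  S: 6.3% (difference: 2.5%)
  H: 6.1% (difference: 2.7%)
  R: 6.0% (difference: 2.8%)
  D: 4.3% (difference: 4.5%)
Step 3: 'P' most likely represents 'T' (frequency 9.1%).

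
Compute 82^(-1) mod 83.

Step 1: We need x such that 82 * x = 1 (mod 83).
Step 2: Using the extended Euclidean algorithm or trial:
  82 * 82 = 6724 = 81 * 83 + 1.
Step 3: Since 6724 mod 83 = 1, the inverse is x = 82.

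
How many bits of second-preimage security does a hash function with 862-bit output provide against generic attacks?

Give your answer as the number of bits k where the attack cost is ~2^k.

Step 1: The hash has a 862-bit output.
Step 2: Second-preimage resistance means: given a specific input x, it should be infeasible to find a different y with h(y) = h(x).
With a 862-bit output, a generic search for a second preimage costs about 2^862 evaluations (each trial matches the fixed target with probability 2^-862).
Step 3: Security level = 862 bits.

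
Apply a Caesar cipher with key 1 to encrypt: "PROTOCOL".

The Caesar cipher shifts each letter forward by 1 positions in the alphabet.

Step 1: For each letter, shift forward by 1 positions (mod 26).
  P (position 15) -> position (15+1) mod 26 = 16 -> Q
  R (position 17) -> position (17+1) mod 26 = 18 -> S
  O (position 14) -> position (14+1) mod 26 = 15 -> P
  T (position 19) -> position (19+1) mod 26 = 20 -> U
  O (position 14) -> position (14+1) mod 26 = 15 -> P
  C (position 2) -> position (2+1) mod 26 = 3 -> D
  O (position 14) -> position (14+1) mod 26 = 15 -> P
  L (position 11) -> position (11+1) mod 26 = 12 -> M
Result: QSPUPDPM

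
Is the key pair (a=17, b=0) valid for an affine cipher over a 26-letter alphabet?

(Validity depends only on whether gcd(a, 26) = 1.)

Step 1: Compute gcd(17, 26).
Step 2: gcd(17, 26) = 1.
Since gcd = 1, 17 is coprime with 26, so it is a valid key.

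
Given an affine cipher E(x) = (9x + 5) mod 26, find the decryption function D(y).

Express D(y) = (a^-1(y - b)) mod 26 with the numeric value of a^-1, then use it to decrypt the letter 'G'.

Step 1: Find a^-1, the modular inverse of 9 mod 26.
Step 2: We need 9 * a^-1 = 1 (mod 26).
Step 3: 9 * 3 = 27 = 1 * 26 + 1, so a^-1 = 3.
Step 4: D(y) = 3(y - 5) mod 26.
Step 5: Apply to 'G' (y = 6): D(6) = 3 * (6 - 5) mod 26 = 3 * 1 mod 26 = 3 -> 'D'.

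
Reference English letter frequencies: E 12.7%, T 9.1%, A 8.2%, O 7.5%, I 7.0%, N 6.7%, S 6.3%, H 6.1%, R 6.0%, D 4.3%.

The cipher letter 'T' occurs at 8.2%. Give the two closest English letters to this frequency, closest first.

Step 1: Observed frequency of 'T' is 8.2%.
Step 2: Compute distances to each reference frequency and sort:
  A (8.2%): difference = 0.0% <-- BEST
  O (7.5%): difference = 0.7% <-- RUNNER-UP
  T (9.1%): difference = 0.9%
  I (7.0%): difference = 1.2%
  N (6.7%): difference = 1.5%
Step 3: Most likely is 'A' (8.2%, diff 0.0%); second most likely is 'O' (7.5%, diff 0.7%).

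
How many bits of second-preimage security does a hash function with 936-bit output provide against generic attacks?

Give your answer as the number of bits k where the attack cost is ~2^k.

Step 1: The hash has a 936-bit output.
Step 2: Second-preimage resistance means: given a specific input x, it should be infeasible to find a different y with h(y) = h(x).
With a 936-bit output, a generic search for a second preimage costs about 2^936 evaluations (each trial matches the fixed target with probability 2^-936).
Step 3: Security level = 936 bits.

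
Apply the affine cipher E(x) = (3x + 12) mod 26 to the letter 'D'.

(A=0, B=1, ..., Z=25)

Step 1: Convert 'D' to number: x = 3.
Step 2: E(3) = (3 * 3 + 12) mod 26 = 21 mod 26 = 21.
Step 3: Convert 21 back to letter: V.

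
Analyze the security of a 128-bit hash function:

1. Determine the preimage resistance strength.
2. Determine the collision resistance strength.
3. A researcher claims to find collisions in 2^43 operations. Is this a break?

Step 1: Preimage resistance requires brute-force of 2^128 operations.
Step 2: Collision resistance (birthday bound) = 2^(128/2) = 2^64.
Step 3: The claimed attack costs 2^43 operations.
Step 4: Since 2^43 < 2^64, the claimed attack beats the generic birthday bound, so collision resistance is broken.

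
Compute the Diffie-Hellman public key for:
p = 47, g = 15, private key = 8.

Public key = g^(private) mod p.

Step 1: A = g^a mod p = 15^8 mod 47.
  15^1 mod 47 = 15
  15^2 mod 47 = (15 * 15) mod 47 = 37
  15^3 mod 47 = (37 * 15) mod 47 = 38
  15^4 mod 47 = (38 * 15) mod 47 = 6
  15^5 mod 47 = (6 * 15) mod 47 = 43
  15^6 mod 47 = (43 * 15) mod 47 = 34
  15^7 mod 47 = (34 * 15) mod 47 = 40
  15^8 mod 47 = (40 * 15) mod 47 = 36
Result: A = 36.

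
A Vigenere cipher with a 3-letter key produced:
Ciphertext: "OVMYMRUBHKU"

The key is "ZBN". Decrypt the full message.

Step 1: Key 'ZBN' has length 3. Extended key: ZBNZBNZBNZB
Step 2: Decrypt each position:
  O(14) - Z(25) = 15 = P
  V(21) - B(1) = 20 = U
  M(12) - N(13) = 25 = Z
  Y(24) - Z(25) = 25 = Z
  M(12) - B(1) = 11 = L
  R(17) - N(13) = 4 = E
  U(20) - Z(25) = 21 = V
  B(1) - B(1) = 0 = A
  H(7) - N(13) = 20 = U
  K(10) - Z(25) = 11 = L
  U(20) - B(1) = 19 = T
Plaintext: PUZZLEVAULT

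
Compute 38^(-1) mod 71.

Step 1: We need x such that 38 * x = 1 (mod 71).
Step 2: Using the extended Euclidean algorithm or trial:
  38 * 43 = 1634 = 23 * 71 + 1.
Step 3: Since 1634 mod 71 = 1, the inverse is x = 43.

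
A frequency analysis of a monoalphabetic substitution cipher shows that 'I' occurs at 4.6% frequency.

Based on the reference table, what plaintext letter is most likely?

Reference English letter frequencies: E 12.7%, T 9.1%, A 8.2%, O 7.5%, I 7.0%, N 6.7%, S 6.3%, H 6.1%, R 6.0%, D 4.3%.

Step 1: The observed frequency is 4.6%.
Step 2: Compare with English frequencies:
  E: 12.7% (difference: 8.1%)
  T: 9.1% (difference: 4.5%)
  A: 8.2% (difference: 3.6%)
  O: 7.5% (difference: 2.9%)
  I: 7.0% (difference: 2.4%)
  N: 6.7% (difference: 2.1%)
  S: 6.3% (difference: 1.7%)
  H: 6.1% (difference: 1.5%)
  R: 6.0% (difference: 1.4%)
  D: 4.3% (difference: 0.3%) <-- closest
Step 3: 'I' most likely represents 'D' (frequency 4.3%).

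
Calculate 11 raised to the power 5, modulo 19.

Step 1: Compute 11^5 mod 19 step by step, reducing modulo 19 at each step.
  11^1 mod 19 = 11
  11^2 mod 19 = (11 * 11) mod 19 = 7
  11^3 mod 19 = (7 * 11) mod 19 = 1
  11^4 mod 19 = (1 * 11) mod 19 = 11
  11^5 mod 19 = (11 * 11) mod 19 = 7
Step 2: Result = 7.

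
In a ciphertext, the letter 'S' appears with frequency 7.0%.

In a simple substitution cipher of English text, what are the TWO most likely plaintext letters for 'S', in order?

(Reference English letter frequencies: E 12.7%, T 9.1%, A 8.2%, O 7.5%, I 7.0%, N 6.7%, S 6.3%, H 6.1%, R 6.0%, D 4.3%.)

Step 1: Observed frequency of 'S' is 7.0%.
Step 2: Compute distances to each reference frequency and sort:
  I (7.0%): difference = 0.0% <-- BEST
  N (6.7%): difference = 0.3% <-- RUNNER-UP
  O (7.5%): difference = 0.5%
  S (6.3%): difference = 0.7%
  H (6.1%): difference = 0.9%
Step 3: Most likely is 'I' (7.0%, diff 0.0%); second most likely is 'N' (6.7%, diff 0.3%).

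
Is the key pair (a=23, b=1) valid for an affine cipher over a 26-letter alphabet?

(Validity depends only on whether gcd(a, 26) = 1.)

Step 1: Compute gcd(23, 26).
Step 2: gcd(23, 26) = 1.
Since gcd = 1, 23 is coprime with 26, so it is a valid key.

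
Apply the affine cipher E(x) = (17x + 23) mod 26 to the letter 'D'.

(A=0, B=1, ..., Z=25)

Step 1: Convert 'D' to number: x = 3.
Step 2: E(3) = (17 * 3 + 23) mod 26 = 74 mod 26 = 22.
Step 3: Convert 22 back to letter: W.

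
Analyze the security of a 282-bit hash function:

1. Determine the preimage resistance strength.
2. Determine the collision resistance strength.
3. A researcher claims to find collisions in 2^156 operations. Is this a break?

Step 1: Preimage resistance requires brute-force of 2^282 operations.
Step 2: Collision resistance (birthday bound) = 2^(282/2) = 2^141.
Step 3: The claimed attack costs 2^156 operations.
Step 4: Since 2^156 >= 2^141, the claimed attack is no faster than the generic birthday attack, so this does not break collision resistance.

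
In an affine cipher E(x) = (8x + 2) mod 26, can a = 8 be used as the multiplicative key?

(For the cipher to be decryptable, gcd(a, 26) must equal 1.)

Step 1: Compute gcd(8, 26).
Step 2: gcd(8, 26) = 2.
Since gcd = 2 != 1, 8 shares a common factor with 26, so it cannot be used.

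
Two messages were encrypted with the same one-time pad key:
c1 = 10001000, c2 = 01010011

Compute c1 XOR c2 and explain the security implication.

Step 1: c1 XOR c2 = (m1 XOR k) XOR (m2 XOR k).
Step 2: By XOR associativity/commutativity: = m1 XOR m2 XOR k XOR k = m1 XOR m2.
Step 3: 10001000 XOR 01010011 = 11011011 = 219.
Step 4: The key cancels out! An attacker learns m1 XOR m2 = 219, revealing the relationship between plaintexts.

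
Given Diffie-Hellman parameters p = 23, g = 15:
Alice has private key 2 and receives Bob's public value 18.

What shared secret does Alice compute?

Step 1: s = B^a mod p = 18^2 mod 23.
  18^1 mod 23 = 18
  18^2 mod 23 = (18 * 18) mod 23 = 2
Result: shared secret = 2.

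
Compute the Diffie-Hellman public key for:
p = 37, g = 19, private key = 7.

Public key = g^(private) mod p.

Step 1: A = g^a mod p = 19^7 mod 37.
  19^1 mod 37 = 19
  19^2 mod 37 = (19 * 19) mod 37 = 28
  19^3 mod 37 = (28 * 19) mod 37 = 14
  19^4 mod 37 = (14 * 19) mod 37 = 7
  19^5 mod 37 = (7 * 19) mod 37 = 22
  19^6 mod 37 = (22 * 19) mod 37 = 11
  19^7 mod 37 = (11 * 19) mod 37 = 24
Result: A = 24.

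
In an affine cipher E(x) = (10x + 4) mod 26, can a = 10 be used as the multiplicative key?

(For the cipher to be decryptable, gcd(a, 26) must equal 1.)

Step 1: Compute gcd(10, 26).
Step 2: gcd(10, 26) = 2.
Since gcd = 2 != 1, 10 shares a common factor with 26, so it cannot be used.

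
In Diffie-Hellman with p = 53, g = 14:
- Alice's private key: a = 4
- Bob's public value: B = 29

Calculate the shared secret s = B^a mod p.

Step 1: s = B^a mod p = 29^4 mod 53.
  29^1 mod 53 = 29
  29^2 mod 53 = (29 * 29) mod 53 = 46
  29^3 mod 53 = (46 * 29) mod 53 = 9
  29^4 mod 53 = (9 * 29) mod 53 = 49
Result: shared secret = 49.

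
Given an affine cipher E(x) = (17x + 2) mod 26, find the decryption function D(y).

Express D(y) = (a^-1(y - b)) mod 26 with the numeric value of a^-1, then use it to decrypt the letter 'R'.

Step 1: Find a^-1, the modular inverse of 17 mod 26.
Step 2: We need 17 * a^-1 = 1 (mod 26).
Step 3: 17 * 23 = 391 = 15 * 26 + 1, so a^-1 = 23.
Step 4: D(y) = 23(y - 2) mod 26.
Step 5: Apply to 'R' (y = 17): D(17) = 23 * (17 - 2) mod 26 = 23 * 15 mod 26 = 7 -> 'H'.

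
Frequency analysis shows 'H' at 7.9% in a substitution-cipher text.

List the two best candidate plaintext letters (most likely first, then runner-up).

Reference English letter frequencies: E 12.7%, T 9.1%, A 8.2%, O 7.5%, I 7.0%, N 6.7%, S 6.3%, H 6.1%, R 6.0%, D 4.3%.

Step 1: Observed frequency of 'H' is 7.9%.
Step 2: Compute distances to each reference frequency and sort:
  A (8.2%): difference = 0.3% <-- BEST
  O (7.5%): difference = 0.4% <-- RUNNER-UP
  I (7.0%): difference = 0.9%
  T (9.1%): difference = 1.2%
  N (6.7%): difference = 1.2%
Step 3: Most likely is 'A' (8.2%, diff 0.3%); second most likely is 'O' (7.5%, diff 0.4%).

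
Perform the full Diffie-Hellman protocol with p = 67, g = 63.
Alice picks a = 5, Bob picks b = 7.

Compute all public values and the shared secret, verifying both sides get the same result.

Step 1: A = g^a mod p = 63^5 mod 67 = 48.
Step 2: B = g^b mod p = 63^7 mod 67 = 31.
Step 3: Alice computes s = B^a mod p = 31^5 mod 67 = 51.
Step 4: Bob computes s = A^b mod p = 48^7 mod 67 = 51.
Both sides agree: shared secret = 51.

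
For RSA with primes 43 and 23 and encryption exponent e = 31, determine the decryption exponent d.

Step 1: n = 43 * 23 = 989.
Step 2: phi(n) = 42 * 22 = 924.
Step 3: Find d such that 31 * d = 1 (mod 924).
Step 4: d = 31^(-1) mod 924 = 775.
Verification: 31 * 775 = 24025 = 26 * 924 + 1.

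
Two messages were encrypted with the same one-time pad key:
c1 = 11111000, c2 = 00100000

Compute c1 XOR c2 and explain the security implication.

Step 1: c1 XOR c2 = (m1 XOR k) XOR (m2 XOR k).
Step 2: By XOR associativity/commutativity: = m1 XOR m2 XOR k XOR k = m1 XOR m2.
Step 3: 11111000 XOR 00100000 = 11011000 = 216.
Step 4: The key cancels out! An attacker learns m1 XOR m2 = 216, revealing the relationship between plaintexts.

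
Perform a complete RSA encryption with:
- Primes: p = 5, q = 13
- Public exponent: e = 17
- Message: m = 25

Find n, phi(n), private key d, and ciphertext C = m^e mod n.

Step 1: n = 5 * 13 = 65.
Step 2: phi(n) = (5-1)(13-1) = 4 * 12 = 48.
Step 3: Find d = 17^(-1) mod 48 = 17.
  Verify: 17 * 17 = 289 = 1 (mod 48).
Step 4: C = 25^17 mod 65 = 25.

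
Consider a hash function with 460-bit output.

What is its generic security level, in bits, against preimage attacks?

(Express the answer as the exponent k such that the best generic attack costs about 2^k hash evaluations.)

Step 1: The hash has a 460-bit output.
Step 2: Preimage resistance means: given a digest h(x), it should be infeasible to find any input that hashes to it.
With a 460-bit output there are 2^460 possible digests, so a generic brute-force preimage search costs about 2^460 evaluations.
Step 3: Security level = 460 bits.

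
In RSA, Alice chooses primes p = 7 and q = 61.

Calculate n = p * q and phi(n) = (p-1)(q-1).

Step 1: n = p * q = 7 * 61 = 427.
Step 2: phi(n) = (p-1)(q-1) = 6 * 60 = 360.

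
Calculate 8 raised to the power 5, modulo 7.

Step 1: Compute 8^5 mod 7 step by step, reducing modulo 7 at each step.
  8^1 mod 7 = 1
  8^2 mod 7 = (1 * 8) mod 7 = 1
  8^3 mod 7 = (1 * 8) mod 7 = 1
  8^4 mod 7 = (1 * 8) mod 7 = 1
  8^5 mod 7 = (1 * 8) mod 7 = 1
Step 2: Result = 1.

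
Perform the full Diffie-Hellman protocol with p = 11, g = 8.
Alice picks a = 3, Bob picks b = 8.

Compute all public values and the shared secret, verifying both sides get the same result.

Step 1: A = g^a mod p = 8^3 mod 11 = 6.
Step 2: B = g^b mod p = 8^8 mod 11 = 5.
Step 3: Alice computes s = B^a mod p = 5^3 mod 11 = 4.
Step 4: Bob computes s = A^b mod p = 6^8 mod 11 = 4.
Both sides agree: shared secret = 4.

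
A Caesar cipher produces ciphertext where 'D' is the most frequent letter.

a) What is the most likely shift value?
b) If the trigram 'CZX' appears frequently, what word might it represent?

Step 1: In English, 'E' is the most frequent letter (12.7%).
Step 2: The most frequent ciphertext letter is 'D' (position 3).
Step 3: Shift = (3 - 4) mod 26 = 25.
Step 4: Decrypt 'CZX' by shifting back 25:
  C -> D
  Z -> A
  X -> Y
Step 5: 'CZX' decrypts to 'DAY'.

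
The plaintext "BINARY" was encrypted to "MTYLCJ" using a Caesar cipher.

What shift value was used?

Step 1: Compare first letters: B (position 1) -> M (position 12).
Step 2: Shift = (12 - 1) mod 26 = 11.
The shift value is 11.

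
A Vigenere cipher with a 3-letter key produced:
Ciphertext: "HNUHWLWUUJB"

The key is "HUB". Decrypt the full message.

Step 1: Key 'HUB' has length 3. Extended key: HUBHUBHUBHU
Step 2: Decrypt each position:
  H(7) - H(7) = 0 = A
  N(13) - U(20) = 19 = T
  U(20) - B(1) = 19 = T
  H(7) - H(7) = 0 = A
  W(22) - U(20) = 2 = C
  L(11) - B(1) = 10 = K
  W(22) - H(7) = 15 = P
  U(20) - U(20) = 0 = A
  U(20) - B(1) = 19 = T
  J(9) - H(7) = 2 = C
  B(1) - U(20) = 7 = H
Plaintext: ATTACKPATCH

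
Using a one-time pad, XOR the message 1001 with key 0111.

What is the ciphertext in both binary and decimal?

Step 1: Write out the XOR operation bit by bit:
  Message: 1001
  Key:     0111
  XOR:     1110
Step 2: Convert to decimal: 1110 = 14.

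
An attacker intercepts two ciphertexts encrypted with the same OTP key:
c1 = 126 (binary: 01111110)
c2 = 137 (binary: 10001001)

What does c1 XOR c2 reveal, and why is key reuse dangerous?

Step 1: c1 XOR c2 = (m1 XOR k) XOR (m2 XOR k).
Step 2: By XOR associativity/commutativity: = m1 XOR m2 XOR k XOR k = m1 XOR m2.
Step 3: 01111110 XOR 10001001 = 11110111 = 247.
Step 4: The key cancels out! An attacker learns m1 XOR m2 = 247, revealing the relationship between plaintexts.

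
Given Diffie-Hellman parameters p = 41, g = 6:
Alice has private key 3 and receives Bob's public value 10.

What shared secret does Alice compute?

Step 1: s = B^a mod p = 10^3 mod 41.
  10^1 mod 41 = 10
  10^2 mod 41 = (10 * 10) mod 41 = 18
  10^3 mod 41 = (18 * 10) mod 41 = 16
Result: shared secret = 16.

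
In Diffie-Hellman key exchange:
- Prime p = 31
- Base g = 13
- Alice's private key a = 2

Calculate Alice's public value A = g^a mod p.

Step 1: A = g^a mod p = 13^2 mod 31.
  13^1 mod 31 = 13
  13^2 mod 31 = (13 * 13) mod 31 = 14
Result: A = 14.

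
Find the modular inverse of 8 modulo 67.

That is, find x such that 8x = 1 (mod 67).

Step 1: We need x such that 8 * x = 1 (mod 67).
Step 2: Using the extended Euclidean algorithm or trial:
  8 * 42 = 336 = 5 * 67 + 1.
Step 3: Since 336 mod 67 = 1, the inverse is x = 42.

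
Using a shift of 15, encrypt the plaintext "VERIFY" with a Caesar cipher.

Step 1: For each letter, shift forward by 15 positions (mod 26).
  V (position 21) -> position (21+15) mod 26 = 10 -> K
  E (position 4) -> position (4+15) mod 26 = 19 -> T
  R (position 17) -> position (17+15) mod 26 = 6 -> G
  I (position 8) -> position (8+15) mod 26 = 23 -> X
  F (position 5) -> position (5+15) mod 26 = 20 -> U
  Y (position 24) -> position (24+15) mod 26 = 13 -> N
Result: KTGXUN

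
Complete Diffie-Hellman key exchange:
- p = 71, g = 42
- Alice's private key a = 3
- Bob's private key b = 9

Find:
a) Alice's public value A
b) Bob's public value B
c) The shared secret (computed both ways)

Step 1: A = g^a mod p = 42^3 mod 71 = 35.
Step 2: B = g^b mod p = 42^9 mod 71 = 62.
Step 3: Alice computes s = B^a mod p = 62^3 mod 71 = 52.
Step 4: Bob computes s = A^b mod p = 35^9 mod 71 = 52.
Both sides agree: shared secret = 52.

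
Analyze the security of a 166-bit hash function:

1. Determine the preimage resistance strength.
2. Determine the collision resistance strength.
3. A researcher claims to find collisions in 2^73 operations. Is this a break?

Step 1: Preimage resistance requires brute-force of 2^166 operations.
Step 2: Collision resistance (birthday bound) = 2^(166/2) = 2^83.
Step 3: The claimed attack costs 2^73 operations.
Step 4: Since 2^73 < 2^83, the claimed attack beats the generic birthday bound, so collision resistance is broken.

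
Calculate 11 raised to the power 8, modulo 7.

Step 1: Compute 11^8 mod 7 step by step, reducing modulo 7 at each step.
  11^1 mod 7 = 4
  11^2 mod 7 = (4 * 11) mod 7 = 2
  11^3 mod 7 = (2 * 11) mod 7 = 1
  11^4 mod 7 = (1 * 11) mod 7 = 4
  11^5 mod 7 = (4 * 11) mod 7 = 2
  11^6 mod 7 = (2 * 11) mod 7 = 1
  11^7 mod 7 = (1 * 11) mod 7 = 4
  11^8 mod 7 = (4 * 11) mod 7 = 2
Step 2: Result = 2.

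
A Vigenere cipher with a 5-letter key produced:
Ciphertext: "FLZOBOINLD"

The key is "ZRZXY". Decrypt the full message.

Step 1: Key 'ZRZXY' has length 5. Extended key: ZRZXYZRZXY
Step 2: Decrypt each position:
  F(5) - Z(25) = 6 = G
  L(11) - R(17) = 20 = U
  Z(25) - Z(25) = 0 = A
  O(14) - X(23) = 17 = R
  B(1) - Y(24) = 3 = D
  O(14) - Z(25) = 15 = P
  I(8) - R(17) = 17 = R
  N(13) - Z(25) = 14 = O
  L(11) - X(23) = 14 = O
  D(3) - Y(24) = 5 = F
Plaintext: GUARDPROOF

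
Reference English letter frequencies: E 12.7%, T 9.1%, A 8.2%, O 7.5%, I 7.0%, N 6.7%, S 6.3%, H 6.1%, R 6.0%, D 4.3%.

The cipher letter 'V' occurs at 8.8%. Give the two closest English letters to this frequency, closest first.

Step 1: Observed frequency of 'V' is 8.8%.
Step 2: Compute distances to each reference frequency and sort:
  T (9.1%): difference = 0.3% <-- BEST
  A (8.2%): difference = 0.6% <-- RUNNER-UP
  O (7.5%): difference = 1.3%
  I (7.0%): difference = 1.8%
  N (6.7%): difference = 2.1%
Step 3: Most likely is 'T' (9.1%, diff 0.3%); second most likely is 'A' (8.2%, diff 0.6%).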